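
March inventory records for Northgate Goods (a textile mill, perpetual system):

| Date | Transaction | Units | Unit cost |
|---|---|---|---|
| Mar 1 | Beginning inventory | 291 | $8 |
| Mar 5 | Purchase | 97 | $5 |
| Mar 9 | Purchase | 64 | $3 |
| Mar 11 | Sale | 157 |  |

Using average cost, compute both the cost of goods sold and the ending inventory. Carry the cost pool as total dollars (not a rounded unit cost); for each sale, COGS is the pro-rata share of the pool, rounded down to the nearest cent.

COGS = $1,043.77; ending inventory = $1,961.23

After Mar 1: 291 on hand, pool $2,328.00 (≈ $8.0000 each)
After Mar 5: 388 on hand, pool $2,813.00 (≈ $7.2500 each)
After Mar 9: 452 on hand, pool $3,005.00 (≈ $6.6482 each)
Mar 11, sell 157: 157/452 × $3,005.00 → $1,043.77
Ending inventory (cost pool remaining) = $1,961.23
Check: goods available $3,005.00 = COGS $1,043.77 + ending $1,961.23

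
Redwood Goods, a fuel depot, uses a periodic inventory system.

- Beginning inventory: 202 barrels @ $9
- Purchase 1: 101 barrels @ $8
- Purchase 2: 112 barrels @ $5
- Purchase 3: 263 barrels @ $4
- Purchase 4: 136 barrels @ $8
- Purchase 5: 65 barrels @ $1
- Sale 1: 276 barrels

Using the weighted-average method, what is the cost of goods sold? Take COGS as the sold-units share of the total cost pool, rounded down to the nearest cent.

Sale 1, sell 276: 276/879 × $5,391.00 → $1,692.73
Ending inventory (cost pool remaining) = $3,698.27
Check: goods available $5,391.00 = COGS $1,692.73 + ending $3,698.27

COGS = $1,692.73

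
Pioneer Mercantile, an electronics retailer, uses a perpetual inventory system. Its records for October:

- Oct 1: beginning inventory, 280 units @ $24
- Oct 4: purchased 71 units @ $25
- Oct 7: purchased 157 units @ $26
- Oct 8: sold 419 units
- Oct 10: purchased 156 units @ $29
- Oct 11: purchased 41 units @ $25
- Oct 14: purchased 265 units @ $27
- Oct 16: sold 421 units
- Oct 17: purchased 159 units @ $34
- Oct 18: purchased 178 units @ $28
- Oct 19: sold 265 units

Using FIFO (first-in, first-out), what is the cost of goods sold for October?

Oct 8, 419 sold [FIFO — oldest first]: 280 @ $24 + 71 @ $25 + 68 @ $26 = $10,263
Oct 16, 421 sold [FIFO — oldest first]: 89 @ $26 + 156 @ $29 + 41 @ $25 + 135 @ $27 = $11,508
Oct 19, 265 sold [FIFO — oldest first]: 130 @ $27 + 135 @ $34 = $8,100
Total COGS = $10,263 + $11,508 + $8,100 = $29,871
Ending inventory: 24 @ $34 + 178 @ $28 = $5,800

COGS = $29,871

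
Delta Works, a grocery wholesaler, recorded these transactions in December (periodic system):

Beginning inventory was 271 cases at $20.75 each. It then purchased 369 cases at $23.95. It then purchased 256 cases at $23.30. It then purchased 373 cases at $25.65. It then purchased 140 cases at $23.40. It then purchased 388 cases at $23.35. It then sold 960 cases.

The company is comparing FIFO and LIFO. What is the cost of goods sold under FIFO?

FIFO COGS: 271 @ $20.75 + 369 @ $23.95 + 256 @ $23.30 + 64 @ $25.65 = $22,067.20
LIFO COGS: 388 @ $23.35 + 140 @ $23.40 + 373 @ $25.65 + 59 @ $23.30 = $23,277.95

COGS = $22,067.20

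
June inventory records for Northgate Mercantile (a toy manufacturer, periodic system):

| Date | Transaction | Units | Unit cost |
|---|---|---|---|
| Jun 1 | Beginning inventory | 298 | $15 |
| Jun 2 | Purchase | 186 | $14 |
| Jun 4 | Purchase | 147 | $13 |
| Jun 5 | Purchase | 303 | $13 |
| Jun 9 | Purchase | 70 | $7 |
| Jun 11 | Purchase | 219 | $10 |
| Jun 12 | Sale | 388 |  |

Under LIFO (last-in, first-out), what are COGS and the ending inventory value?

COGS = $3,967; ending inventory = $11,637

Jun 12, 388 sold [LIFO — newest first]: 219 @ $10 + 70 @ $7 + 99 @ $13 = $3,967
Ending inventory: 298 @ $15 + 186 @ $14 + 147 @ $13 + 204 @ $13 = $11,637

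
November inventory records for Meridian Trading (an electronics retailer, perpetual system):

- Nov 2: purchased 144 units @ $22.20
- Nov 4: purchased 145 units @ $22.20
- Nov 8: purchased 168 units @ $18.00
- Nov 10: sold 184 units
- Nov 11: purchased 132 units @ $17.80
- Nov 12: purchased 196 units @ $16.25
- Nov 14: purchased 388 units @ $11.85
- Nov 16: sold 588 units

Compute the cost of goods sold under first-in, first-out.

Nov 10, 184 sold [FIFO — oldest first]: 144 @ $22.20 + 40 @ $22.20 = $4,084.80
Nov 16, 588 sold [FIFO — oldest first]: 105 @ $22.20 + 168 @ $18.00 + 132 @ $17.80 + 183 @ $16.25 = $10,678.35
Total COGS = $4,084.80 + $10,678.35 = $14,763.15
Ending inventory: 13 @ $16.25 + 388 @ $11.85 = $4,809.05
Check: goods available $19,572.20 = COGS $14,763.15 + ending $4,809.05

COGS = $14,763.15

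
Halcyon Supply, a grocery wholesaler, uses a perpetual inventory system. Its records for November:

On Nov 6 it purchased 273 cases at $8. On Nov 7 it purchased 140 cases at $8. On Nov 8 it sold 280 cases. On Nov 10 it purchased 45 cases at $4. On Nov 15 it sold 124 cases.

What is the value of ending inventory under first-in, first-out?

Ending inventory = $252

Nov 8, 280 sold [FIFO — oldest first]: 273 @ $8 + 7 @ $8 = $2,240
Nov 15, 124 sold [FIFO — oldest first]: 124 @ $8 = $992
Total COGS = $2,240 + $992 = $3,232
Ending inventory: 9 @ $8 + 45 @ $4 = $252
Check: goods available $3,484 = COGS $3,232 + ending $252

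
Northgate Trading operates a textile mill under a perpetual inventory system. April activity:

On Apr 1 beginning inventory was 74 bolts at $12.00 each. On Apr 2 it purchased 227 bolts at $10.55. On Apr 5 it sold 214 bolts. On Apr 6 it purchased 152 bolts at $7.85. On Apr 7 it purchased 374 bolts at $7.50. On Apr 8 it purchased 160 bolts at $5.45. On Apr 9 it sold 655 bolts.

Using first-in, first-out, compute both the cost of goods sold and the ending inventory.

Apr 5, 214 sold [FIFO — oldest first]: 74 @ $12.00 + 140 @ $10.55 = $2,365.00
Apr 9, 655 sold [FIFO — oldest first]: 87 @ $10.55 + 152 @ $7.85 + 374 @ $7.50 + 42 @ $5.45 = $5,144.95
Total COGS = $2,365.00 + $5,144.95 = $7,509.95
Ending inventory: 118 @ $5.45 = $643.10
Check: goods available $8,153.05 = COGS $7,509.95 + ending $643.10

COGS = $7,509.95; ending inventory = $643.10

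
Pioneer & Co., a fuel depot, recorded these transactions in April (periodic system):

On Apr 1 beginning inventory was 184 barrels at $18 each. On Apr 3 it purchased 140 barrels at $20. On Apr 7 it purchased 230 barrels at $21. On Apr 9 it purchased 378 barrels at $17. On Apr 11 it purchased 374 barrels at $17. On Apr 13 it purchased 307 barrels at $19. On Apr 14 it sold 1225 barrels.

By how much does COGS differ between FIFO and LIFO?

FIFO COGS: 184 @ $18 + 140 @ $20 + 230 @ $21 + 378 @ $17 + 293 @ $17 = $22,349
LIFO COGS: 307 @ $19 + 374 @ $17 + 378 @ $17 + 166 @ $21 = $22,103
Difference = |$22,349 − $22,103| = $246

$246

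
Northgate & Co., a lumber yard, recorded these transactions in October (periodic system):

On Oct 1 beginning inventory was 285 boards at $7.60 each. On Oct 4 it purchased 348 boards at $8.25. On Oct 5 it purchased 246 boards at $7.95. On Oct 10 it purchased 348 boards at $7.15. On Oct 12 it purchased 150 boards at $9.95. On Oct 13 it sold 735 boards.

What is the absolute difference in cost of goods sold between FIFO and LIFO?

$16.95

FIFO COGS: 285 @ $7.60 + 348 @ $8.25 + 102 @ $7.95 = $5,847.90
LIFO COGS: 150 @ $9.95 + 348 @ $7.15 + 237 @ $7.95 = $5,864.85
Difference = |$5,847.90 − $5,864.85| = $16.95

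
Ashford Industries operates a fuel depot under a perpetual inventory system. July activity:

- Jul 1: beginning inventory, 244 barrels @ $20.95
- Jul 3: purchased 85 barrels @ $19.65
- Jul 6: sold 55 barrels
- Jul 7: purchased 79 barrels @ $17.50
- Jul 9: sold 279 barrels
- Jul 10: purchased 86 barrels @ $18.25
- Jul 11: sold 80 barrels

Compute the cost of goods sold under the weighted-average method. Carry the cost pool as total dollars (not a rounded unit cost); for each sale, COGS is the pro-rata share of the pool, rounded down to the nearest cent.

After Jul 1: 244 on hand, pool $5,111.80 (≈ $20.9500 each)
After Jul 3: 329 on hand, pool $6,782.05 (≈ $20.6141 each)
Jul 6, sell 55: 55/329 × $6,782.05 → $1,133.77
After Jul 7: 353 on hand, pool $7,030.78 (≈ $19.9172 each)
Jul 9, sell 279: 279/353 × $7,030.78 → $5,556.90
After Jul 10: 160 on hand, pool $3,043.38 (≈ $19.0211 each)
Jul 11, sell 80: 80/160 × $3,043.38 → $1,521.69
Total COGS = $1,133.77 + $5,556.90 + $1,521.69 = $8,212.36
Ending inventory (cost pool remaining) = $1,521.69

COGS = $8,212.36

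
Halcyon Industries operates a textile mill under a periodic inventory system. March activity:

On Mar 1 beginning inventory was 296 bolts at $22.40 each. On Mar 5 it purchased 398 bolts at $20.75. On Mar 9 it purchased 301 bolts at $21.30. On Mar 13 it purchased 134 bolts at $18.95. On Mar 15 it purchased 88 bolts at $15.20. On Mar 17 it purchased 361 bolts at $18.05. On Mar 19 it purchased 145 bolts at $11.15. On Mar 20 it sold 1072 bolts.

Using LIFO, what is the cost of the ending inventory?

Mar 20, 1072 sold [LIFO — newest first]: 145 @ $11.15 + 361 @ $18.05 + 88 @ $15.20 + 134 @ $18.95 + 301 @ $21.30 + 43 @ $20.75 = $19,313.25
Ending inventory: 296 @ $22.40 + 355 @ $20.75 = $13,996.65
Check: goods available $33,309.90 = COGS $19,313.25 + ending $13,996.65

Ending inventory = $13,996.65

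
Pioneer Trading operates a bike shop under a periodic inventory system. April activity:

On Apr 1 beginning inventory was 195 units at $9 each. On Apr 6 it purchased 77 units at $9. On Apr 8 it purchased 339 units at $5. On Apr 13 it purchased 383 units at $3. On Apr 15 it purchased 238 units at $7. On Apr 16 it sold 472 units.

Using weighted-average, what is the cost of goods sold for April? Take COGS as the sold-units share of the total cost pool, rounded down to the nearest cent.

Apr 16, sell 472: 472/1232 × $6,958.00 → $2,665.72
Ending inventory (cost pool remaining) = $4,292.28

COGS = $2,665.72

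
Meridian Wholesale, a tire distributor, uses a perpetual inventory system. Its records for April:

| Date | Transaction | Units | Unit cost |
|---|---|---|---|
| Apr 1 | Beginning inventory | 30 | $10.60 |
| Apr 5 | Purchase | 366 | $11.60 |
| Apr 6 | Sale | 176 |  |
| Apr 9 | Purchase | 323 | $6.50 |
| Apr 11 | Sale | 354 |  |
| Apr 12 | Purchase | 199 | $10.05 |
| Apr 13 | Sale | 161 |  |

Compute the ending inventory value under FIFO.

Ending inventory = $2,181.95

Apr 6, 176 sold [FIFO — oldest first]: 30 @ $10.60 + 146 @ $11.60 = $2,011.60
Apr 11, 354 sold [FIFO — oldest first]: 220 @ $11.60 + 134 @ $6.50 = $3,423.00
Apr 13, 161 sold [FIFO — oldest first]: 161 @ $6.50 = $1,046.50
Total COGS = $2,011.60 + $3,423.00 + $1,046.50 = $6,481.10
Ending inventory: 28 @ $6.50 + 199 @ $10.05 = $2,181.95
Check: goods available $8,663.05 = COGS $6,481.10 + ending $2,181.95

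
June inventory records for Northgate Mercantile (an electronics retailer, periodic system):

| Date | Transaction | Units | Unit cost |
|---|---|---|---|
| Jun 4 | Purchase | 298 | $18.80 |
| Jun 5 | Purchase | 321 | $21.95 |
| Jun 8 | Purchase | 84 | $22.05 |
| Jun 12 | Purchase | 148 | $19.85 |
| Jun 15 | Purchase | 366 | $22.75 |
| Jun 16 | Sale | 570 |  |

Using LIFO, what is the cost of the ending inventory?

Jun 16, 570 sold [LIFO — newest first]: 366 @ $22.75 + 148 @ $19.85 + 56 @ $22.05 = $12,499.10
Ending inventory: 298 @ $18.80 + 321 @ $21.95 + 28 @ $22.05 = $13,265.75

Ending inventory = $13,265.75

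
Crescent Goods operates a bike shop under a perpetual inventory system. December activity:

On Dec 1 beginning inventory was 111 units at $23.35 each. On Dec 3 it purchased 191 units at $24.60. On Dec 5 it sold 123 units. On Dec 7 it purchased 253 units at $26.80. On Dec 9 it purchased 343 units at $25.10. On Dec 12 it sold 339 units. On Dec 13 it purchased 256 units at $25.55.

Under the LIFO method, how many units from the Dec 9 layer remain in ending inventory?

4

Dec 5, 123 sold [LIFO — newest first]: 123 @ $24.60 = $3,025.80
Dec 12, 339 sold [LIFO — newest first]: 339 @ $25.10 = $8,508.90
Total COGS = $3,025.80 + $8,508.90 = $11,534.70
Ending inventory: 111 @ $23.35 + 68 @ $24.60 + 253 @ $26.80 + 4 @ $25.10 + 256 @ $25.55 = $17,686.25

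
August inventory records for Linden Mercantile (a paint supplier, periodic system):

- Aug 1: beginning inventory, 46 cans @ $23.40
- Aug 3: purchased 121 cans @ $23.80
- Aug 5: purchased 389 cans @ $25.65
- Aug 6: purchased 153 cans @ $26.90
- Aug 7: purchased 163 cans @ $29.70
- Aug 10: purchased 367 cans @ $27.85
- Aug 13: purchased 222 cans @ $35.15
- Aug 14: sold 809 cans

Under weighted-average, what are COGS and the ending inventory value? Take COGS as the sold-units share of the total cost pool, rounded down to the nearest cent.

Aug 14, sell 809: 809/1461 × $40,915.10 → $22,655.93
Ending inventory (cost pool remaining) = $18,259.17

COGS = $22,655.93; ending inventory = $18,259.17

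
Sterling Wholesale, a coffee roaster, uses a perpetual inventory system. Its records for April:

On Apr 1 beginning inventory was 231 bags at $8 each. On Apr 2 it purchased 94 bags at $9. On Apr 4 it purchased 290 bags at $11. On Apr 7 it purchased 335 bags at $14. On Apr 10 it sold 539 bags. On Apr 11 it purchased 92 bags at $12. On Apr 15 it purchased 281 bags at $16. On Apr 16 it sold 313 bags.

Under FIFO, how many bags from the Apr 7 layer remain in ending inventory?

98

Apr 10, 539 sold [FIFO — oldest first]: 231 @ $8 + 94 @ $9 + 214 @ $11 = $5,048
Apr 16, 313 sold [FIFO — oldest first]: 76 @ $11 + 237 @ $14 = $4,154
Total COGS = $5,048 + $4,154 = $9,202
Ending inventory: 98 @ $14 + 92 @ $12 + 281 @ $16 = $6,972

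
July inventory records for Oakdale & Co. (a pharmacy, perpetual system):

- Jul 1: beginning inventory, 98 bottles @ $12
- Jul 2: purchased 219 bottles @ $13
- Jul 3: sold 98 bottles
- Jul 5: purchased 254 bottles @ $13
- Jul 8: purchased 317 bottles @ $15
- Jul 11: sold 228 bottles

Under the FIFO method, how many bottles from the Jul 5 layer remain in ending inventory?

245

Jul 3, 98 sold [FIFO — oldest first]: 98 @ $12 = $1,176
Jul 11, 228 sold [FIFO — oldest first]: 219 @ $13 + 9 @ $13 = $2,964
Total COGS = $1,176 + $2,964 = $4,140
Ending inventory: 245 @ $13 + 317 @ $15 = $7,940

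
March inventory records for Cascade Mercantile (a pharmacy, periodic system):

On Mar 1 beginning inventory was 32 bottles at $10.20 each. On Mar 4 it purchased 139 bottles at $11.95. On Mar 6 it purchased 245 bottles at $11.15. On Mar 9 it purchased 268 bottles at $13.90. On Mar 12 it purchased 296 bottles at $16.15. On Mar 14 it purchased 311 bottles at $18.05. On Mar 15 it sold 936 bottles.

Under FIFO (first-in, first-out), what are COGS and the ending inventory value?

Mar 15, 936 sold [FIFO — oldest first]: 32 @ $10.20 + 139 @ $11.95 + 245 @ $11.15 + 268 @ $13.90 + 252 @ $16.15 = $12,514.20
Ending inventory: 44 @ $16.15 + 311 @ $18.05 = $6,324.15
Check: goods available $18,838.35 = COGS $12,514.20 + ending $6,324.15

COGS = $12,514.20; ending inventory = $6,324.15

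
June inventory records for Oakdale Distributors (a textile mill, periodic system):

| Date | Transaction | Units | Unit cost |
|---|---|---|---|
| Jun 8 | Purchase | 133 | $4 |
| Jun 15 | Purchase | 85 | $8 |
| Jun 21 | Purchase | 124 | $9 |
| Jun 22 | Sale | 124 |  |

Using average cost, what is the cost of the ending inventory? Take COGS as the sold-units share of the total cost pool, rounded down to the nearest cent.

Ending inventory = $1,483.93

Jun 22, sell 124: 124/342 × $2,328.00 → $844.07
Ending inventory (cost pool remaining) = $1,483.93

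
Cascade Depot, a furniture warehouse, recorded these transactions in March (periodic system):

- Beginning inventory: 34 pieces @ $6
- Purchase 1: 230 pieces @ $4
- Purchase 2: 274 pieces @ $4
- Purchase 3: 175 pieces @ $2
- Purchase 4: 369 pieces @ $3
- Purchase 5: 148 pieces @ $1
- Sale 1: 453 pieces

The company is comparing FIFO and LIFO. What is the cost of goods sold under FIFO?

FIFO COGS: 34 @ $6 + 230 @ $4 + 189 @ $4 = $1,880
LIFO COGS: 148 @ $1 + 305 @ $3 = $1,063

COGS = $1,880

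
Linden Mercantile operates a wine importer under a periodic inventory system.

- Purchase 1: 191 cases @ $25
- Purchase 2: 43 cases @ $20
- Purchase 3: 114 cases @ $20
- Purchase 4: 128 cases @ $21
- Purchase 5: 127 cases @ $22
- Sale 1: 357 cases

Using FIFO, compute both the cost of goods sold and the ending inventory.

COGS = $8,104; ending inventory = $5,293

Sale 1 (357) [FIFO — oldest first]: 191 @ $25 + 43 @ $20 + 114 @ $20 + 9 @ $21 = $8,104
Ending inventory: 119 @ $21 + 127 @ $22 = $5,293
Check: goods available $13,397 = COGS $8,104 + ending $5,293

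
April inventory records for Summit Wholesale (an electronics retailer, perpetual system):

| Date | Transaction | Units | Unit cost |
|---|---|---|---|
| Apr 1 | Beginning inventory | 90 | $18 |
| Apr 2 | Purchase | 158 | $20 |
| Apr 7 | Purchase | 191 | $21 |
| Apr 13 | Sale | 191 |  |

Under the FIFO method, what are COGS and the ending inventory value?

COGS = $3,640; ending inventory = $5,151

Apr 13, 191 sold [FIFO — oldest first]: 90 @ $18 + 101 @ $20 = $3,640
Ending inventory: 57 @ $20 + 191 @ $21 = $5,151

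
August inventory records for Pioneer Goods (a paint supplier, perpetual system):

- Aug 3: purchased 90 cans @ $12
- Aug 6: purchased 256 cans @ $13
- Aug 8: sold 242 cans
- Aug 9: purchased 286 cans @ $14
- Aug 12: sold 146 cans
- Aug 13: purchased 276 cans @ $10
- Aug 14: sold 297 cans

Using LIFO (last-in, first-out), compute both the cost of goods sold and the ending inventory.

Aug 8, 242 sold [LIFO — newest first]: 242 @ $13 = $3,146
Aug 12, 146 sold [LIFO — newest first]: 146 @ $14 = $2,044
Aug 14, 297 sold [LIFO — newest first]: 276 @ $10 + 21 @ $14 = $3,054
Total COGS = $3,146 + $2,044 + $3,054 = $8,244
Ending inventory: 90 @ $12 + 14 @ $13 + 119 @ $14 = $2,928

COGS = $8,244; ending inventory = $2,928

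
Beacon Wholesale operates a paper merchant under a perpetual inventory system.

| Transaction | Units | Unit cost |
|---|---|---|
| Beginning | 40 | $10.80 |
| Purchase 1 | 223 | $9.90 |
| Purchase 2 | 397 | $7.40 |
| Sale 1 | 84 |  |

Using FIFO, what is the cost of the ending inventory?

Ending inventory = $4,709.90

Sale 1 (84) [FIFO — oldest first]: 40 @ $10.80 + 44 @ $9.90 = $867.60
Ending inventory: 179 @ $9.90 + 397 @ $7.40 = $4,709.90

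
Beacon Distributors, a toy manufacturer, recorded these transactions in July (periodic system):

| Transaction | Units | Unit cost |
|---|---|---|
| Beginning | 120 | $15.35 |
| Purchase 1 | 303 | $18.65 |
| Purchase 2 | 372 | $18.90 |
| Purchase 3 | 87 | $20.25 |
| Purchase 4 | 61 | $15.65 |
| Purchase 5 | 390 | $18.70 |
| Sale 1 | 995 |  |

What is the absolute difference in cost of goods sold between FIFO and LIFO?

FIFO COGS: 120 @ $15.35 + 303 @ $18.65 + 372 @ $18.90 + 87 @ $20.25 + 61 @ $15.65 + 52 @ $18.70 = $18,212.55
LIFO COGS: 390 @ $18.70 + 61 @ $15.65 + 87 @ $20.25 + 372 @ $18.90 + 85 @ $18.65 = $18,625.45
Difference = |$18,212.55 − $18,625.45| = $412.90

$412.90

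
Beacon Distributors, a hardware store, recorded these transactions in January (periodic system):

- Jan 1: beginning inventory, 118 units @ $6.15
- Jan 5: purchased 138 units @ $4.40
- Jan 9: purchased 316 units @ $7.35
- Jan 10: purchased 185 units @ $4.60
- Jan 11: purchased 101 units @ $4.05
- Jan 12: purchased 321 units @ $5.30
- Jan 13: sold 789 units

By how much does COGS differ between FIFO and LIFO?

$337.05

FIFO COGS: 118 @ $6.15 + 138 @ $4.40 + 316 @ $7.35 + 185 @ $4.60 + 32 @ $4.05 = $4,636.10
LIFO COGS: 321 @ $5.30 + 101 @ $4.05 + 185 @ $4.60 + 182 @ $7.35 = $4,299.05
Difference = |$4,636.10 − $4,299.05| = $337.05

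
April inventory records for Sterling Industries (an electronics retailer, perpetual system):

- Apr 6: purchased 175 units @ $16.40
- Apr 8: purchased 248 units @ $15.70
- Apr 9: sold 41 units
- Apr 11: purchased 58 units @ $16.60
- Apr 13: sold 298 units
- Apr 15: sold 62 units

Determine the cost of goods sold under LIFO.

Apr 9, 41 sold [LIFO — newest first]: 41 @ $15.70 = $643.70
Apr 13, 298 sold [LIFO — newest first]: 58 @ $16.60 + 207 @ $15.70 + 33 @ $16.40 = $4,753.90
Apr 15, 62 sold [LIFO — newest first]: 62 @ $16.40 = $1,016.80
Total COGS = $643.70 + $4,753.90 + $1,016.80 = $6,414.40
Ending inventory: 80 @ $16.40 = $1,312.00
Check: goods available $7,726.40 = COGS $6,414.40 + ending $1,312.00

COGS = $6,414.40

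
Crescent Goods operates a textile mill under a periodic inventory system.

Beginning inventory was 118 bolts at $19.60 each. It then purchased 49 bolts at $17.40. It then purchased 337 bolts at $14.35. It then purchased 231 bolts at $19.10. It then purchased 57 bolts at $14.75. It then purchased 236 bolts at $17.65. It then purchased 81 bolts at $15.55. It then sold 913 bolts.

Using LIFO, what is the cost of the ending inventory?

Sale 1 (913) [LIFO — newest first]: 81 @ $15.55 + 236 @ $17.65 + 57 @ $14.75 + 231 @ $19.10 + 308 @ $14.35 = $15,097.60
Ending inventory: 118 @ $19.60 + 49 @ $17.40 + 29 @ $14.35 = $3,581.55
Check: goods available $18,679.15 = COGS $15,097.60 + ending $3,581.55

Ending inventory = $3,581.55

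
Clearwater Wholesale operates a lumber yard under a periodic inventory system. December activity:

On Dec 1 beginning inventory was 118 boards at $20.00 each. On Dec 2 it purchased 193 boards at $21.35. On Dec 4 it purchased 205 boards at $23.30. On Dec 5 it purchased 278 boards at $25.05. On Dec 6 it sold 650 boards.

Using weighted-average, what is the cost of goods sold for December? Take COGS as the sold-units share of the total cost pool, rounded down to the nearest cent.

COGS = $14,916.39

Dec 6, sell 650: 650/794 × $18,220.95 → $14,916.39
Ending inventory (cost pool remaining) = $3,304.56
Check: goods available $18,220.95 = COGS $14,916.39 + ending $3,304.56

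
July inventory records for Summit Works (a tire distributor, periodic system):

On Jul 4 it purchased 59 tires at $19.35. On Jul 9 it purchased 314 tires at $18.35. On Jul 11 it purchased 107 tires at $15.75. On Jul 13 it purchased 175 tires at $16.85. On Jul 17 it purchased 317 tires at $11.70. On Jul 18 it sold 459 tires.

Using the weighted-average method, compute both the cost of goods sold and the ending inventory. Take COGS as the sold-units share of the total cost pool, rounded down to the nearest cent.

COGS = $7,199.71; ending inventory = $8,046.74

Jul 18, sell 459: 459/972 × $15,246.45 → $7,199.71
Ending inventory (cost pool remaining) = $8,046.74
Check: goods available $15,246.45 = COGS $7,199.71 + ending $8,046.74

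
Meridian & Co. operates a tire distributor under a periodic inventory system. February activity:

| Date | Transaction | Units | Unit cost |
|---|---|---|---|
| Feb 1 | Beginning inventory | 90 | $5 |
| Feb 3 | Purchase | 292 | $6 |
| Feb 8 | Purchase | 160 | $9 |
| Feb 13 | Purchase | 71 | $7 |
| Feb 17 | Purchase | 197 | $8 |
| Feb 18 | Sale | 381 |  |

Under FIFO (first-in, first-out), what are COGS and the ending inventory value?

COGS = $2,196; ending inventory = $3,519

Feb 18, 381 sold [FIFO — oldest first]: 90 @ $5 + 291 @ $6 = $2,196
Ending inventory: 1 @ $6 + 160 @ $9 + 71 @ $7 + 197 @ $8 = $3,519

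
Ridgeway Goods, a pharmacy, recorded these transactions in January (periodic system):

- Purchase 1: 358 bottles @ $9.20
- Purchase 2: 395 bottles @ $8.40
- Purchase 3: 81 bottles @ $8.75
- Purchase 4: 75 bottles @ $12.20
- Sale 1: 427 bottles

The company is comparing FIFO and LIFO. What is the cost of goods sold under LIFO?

COGS = $3,900.15

FIFO COGS: 358 @ $9.20 + 69 @ $8.40 = $3,873.20
LIFO COGS: 75 @ $12.20 + 81 @ $8.75 + 271 @ $8.40 = $3,900.15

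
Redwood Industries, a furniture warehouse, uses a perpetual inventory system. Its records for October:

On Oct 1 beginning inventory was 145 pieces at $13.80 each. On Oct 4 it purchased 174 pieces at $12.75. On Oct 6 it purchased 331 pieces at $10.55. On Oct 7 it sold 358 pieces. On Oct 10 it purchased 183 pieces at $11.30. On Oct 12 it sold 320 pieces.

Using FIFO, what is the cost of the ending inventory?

Oct 7, 358 sold [FIFO — oldest first]: 145 @ $13.80 + 174 @ $12.75 + 39 @ $10.55 = $4,630.95
Oct 12, 320 sold [FIFO — oldest first]: 292 @ $10.55 + 28 @ $11.30 = $3,397.00
Total COGS = $4,630.95 + $3,397.00 = $8,027.95
Ending inventory: 155 @ $11.30 = $1,751.50
Check: goods available $9,779.45 = COGS $8,027.95 + ending $1,751.50

Ending inventory = $1,751.50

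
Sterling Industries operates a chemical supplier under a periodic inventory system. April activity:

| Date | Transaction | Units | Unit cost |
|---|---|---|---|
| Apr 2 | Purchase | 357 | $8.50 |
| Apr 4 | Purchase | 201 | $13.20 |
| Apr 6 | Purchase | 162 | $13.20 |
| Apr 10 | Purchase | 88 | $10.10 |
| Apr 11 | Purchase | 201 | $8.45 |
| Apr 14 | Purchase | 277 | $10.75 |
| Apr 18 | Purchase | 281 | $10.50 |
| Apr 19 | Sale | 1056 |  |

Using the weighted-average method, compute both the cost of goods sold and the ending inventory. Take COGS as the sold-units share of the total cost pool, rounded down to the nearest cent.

Apr 19, sell 1056: 1056/1567 × $16,341.60 → $11,012.59
Ending inventory (cost pool remaining) = $5,329.01
Check: goods available $16,341.60 = COGS $11,012.59 + ending $5,329.01

COGS = $11,012.59; ending inventory = $5,329.01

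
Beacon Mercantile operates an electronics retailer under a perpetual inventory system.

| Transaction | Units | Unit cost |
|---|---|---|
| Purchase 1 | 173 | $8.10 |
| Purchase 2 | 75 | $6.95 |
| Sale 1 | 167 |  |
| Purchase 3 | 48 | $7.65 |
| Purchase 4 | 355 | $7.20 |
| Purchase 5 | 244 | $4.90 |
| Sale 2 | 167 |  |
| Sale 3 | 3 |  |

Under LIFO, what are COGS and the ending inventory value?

Sale 1 (167) [LIFO — newest first]: 75 @ $6.95 + 92 @ $8.10 = $1,266.45
Sale 2 (167) [LIFO — newest first]: 167 @ $4.90 = $818.30
Sale 3 (3) [LIFO — newest first]: 3 @ $4.90 = $14.70
Total COGS = $1,266.45 + $818.30 + $14.70 = $2,099.45
Ending inventory: 81 @ $8.10 + 48 @ $7.65 + 355 @ $7.20 + 74 @ $4.90 = $3,941.90
Check: goods available $6,041.35 = COGS $2,099.45 + ending $3,941.90

COGS = $2,099.45; ending inventory = $3,941.90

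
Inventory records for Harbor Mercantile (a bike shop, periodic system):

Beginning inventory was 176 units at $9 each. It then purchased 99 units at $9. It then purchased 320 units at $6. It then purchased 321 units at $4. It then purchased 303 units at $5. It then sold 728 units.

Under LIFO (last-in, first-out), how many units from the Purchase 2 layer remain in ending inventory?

216

Sale 1 (728) [LIFO — newest first]: 303 @ $5 + 321 @ $4 + 104 @ $6 = $3,423
Ending inventory: 176 @ $9 + 99 @ $9 + 216 @ $6 = $3,771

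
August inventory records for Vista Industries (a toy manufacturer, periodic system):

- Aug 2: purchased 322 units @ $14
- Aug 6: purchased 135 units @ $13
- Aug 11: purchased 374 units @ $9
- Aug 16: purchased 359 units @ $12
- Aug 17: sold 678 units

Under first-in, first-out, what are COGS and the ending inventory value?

COGS = $8,252; ending inventory = $5,685

Aug 17, 678 sold [FIFO — oldest first]: 322 @ $14 + 135 @ $13 + 221 @ $9 = $8,252
Ending inventory: 153 @ $9 + 359 @ $12 = $5,685
Check: goods available $13,937 = COGS $8,252 + ending $5,685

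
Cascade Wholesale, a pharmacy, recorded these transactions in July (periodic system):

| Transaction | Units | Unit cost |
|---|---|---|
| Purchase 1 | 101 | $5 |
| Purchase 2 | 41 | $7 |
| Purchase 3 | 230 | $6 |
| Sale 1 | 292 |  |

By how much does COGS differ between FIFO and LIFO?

$80

FIFO COGS: 101 @ $5 + 41 @ $7 + 150 @ $6 = $1,692
LIFO COGS: 230 @ $6 + 41 @ $7 + 21 @ $5 = $1,772
Difference = |$1,692 − $1,772| = $80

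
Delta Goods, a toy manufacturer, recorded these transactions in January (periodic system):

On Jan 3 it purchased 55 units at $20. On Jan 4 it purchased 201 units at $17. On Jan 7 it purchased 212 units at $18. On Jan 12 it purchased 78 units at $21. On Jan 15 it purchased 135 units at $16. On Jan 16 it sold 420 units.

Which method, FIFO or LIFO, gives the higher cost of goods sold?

FIFO COGS: 55 @ $20 + 201 @ $17 + 164 @ $18 = $7,469
LIFO COGS: 135 @ $16 + 78 @ $21 + 207 @ $18 = $7,524

LIFO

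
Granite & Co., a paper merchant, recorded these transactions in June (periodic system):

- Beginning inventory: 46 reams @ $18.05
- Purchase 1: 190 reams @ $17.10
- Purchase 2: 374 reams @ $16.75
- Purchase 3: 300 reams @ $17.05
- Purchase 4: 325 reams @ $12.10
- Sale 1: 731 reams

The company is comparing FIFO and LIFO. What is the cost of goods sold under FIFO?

FIFO COGS: 46 @ $18.05 + 190 @ $17.10 + 374 @ $16.75 + 121 @ $17.05 = $12,406.85
LIFO COGS: 325 @ $12.10 + 300 @ $17.05 + 106 @ $16.75 = $10,823.00

COGS = $12,406.85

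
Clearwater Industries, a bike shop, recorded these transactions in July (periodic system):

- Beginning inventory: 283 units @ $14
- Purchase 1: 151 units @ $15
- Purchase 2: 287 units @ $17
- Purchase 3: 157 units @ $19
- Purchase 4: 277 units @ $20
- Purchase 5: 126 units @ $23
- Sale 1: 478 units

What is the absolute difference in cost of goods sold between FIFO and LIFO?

FIFO COGS: 283 @ $14 + 151 @ $15 + 44 @ $17 = $6,975
LIFO COGS: 126 @ $23 + 277 @ $20 + 75 @ $19 = $9,863
Difference = |$6,975 − $9,863| = $2,888

$2,888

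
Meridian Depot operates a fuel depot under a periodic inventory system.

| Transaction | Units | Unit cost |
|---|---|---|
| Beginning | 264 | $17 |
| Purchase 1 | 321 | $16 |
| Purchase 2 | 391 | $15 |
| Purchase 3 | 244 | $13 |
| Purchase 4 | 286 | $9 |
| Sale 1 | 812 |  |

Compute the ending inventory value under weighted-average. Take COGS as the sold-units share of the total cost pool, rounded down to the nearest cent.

Ending inventory = $9,785.59

Sale 1, sell 812: 812/1506 × $21,235.00 → $11,449.41
Ending inventory (cost pool remaining) = $9,785.59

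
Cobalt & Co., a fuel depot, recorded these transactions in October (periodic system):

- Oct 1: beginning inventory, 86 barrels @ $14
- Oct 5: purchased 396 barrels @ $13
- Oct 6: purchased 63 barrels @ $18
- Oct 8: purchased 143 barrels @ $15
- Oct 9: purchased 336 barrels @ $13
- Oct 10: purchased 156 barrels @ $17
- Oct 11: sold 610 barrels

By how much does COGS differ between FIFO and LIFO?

$329

FIFO COGS: 86 @ $14 + 396 @ $13 + 63 @ $18 + 65 @ $15 = $8,461
LIFO COGS: 156 @ $17 + 336 @ $13 + 118 @ $15 = $8,790
Difference = |$8,461 − $8,790| = $329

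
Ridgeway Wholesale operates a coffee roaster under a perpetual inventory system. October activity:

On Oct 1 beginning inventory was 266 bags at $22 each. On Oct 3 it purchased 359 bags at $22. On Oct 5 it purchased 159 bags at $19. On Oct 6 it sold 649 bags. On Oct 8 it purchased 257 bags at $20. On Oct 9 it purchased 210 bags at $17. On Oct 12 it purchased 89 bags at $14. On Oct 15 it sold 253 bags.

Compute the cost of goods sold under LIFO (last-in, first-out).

COGS = $17,835

Oct 6, 649 sold [LIFO — newest first]: 159 @ $19 + 359 @ $22 + 131 @ $22 = $13,801
Oct 15, 253 sold [LIFO — newest first]: 89 @ $14 + 164 @ $17 = $4,034
Total COGS = $13,801 + $4,034 = $17,835
Ending inventory: 135 @ $22 + 257 @ $20 + 46 @ $17 = $8,892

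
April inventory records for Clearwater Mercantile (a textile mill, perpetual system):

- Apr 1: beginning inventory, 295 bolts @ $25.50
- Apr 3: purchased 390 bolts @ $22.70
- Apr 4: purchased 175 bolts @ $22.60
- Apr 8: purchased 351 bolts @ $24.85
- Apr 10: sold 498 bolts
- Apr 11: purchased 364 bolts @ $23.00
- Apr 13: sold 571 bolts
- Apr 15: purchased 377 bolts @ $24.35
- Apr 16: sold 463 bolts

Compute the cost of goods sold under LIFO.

COGS = $36,244.80

Apr 10, 498 sold [LIFO — newest first]: 351 @ $24.85 + 147 @ $22.60 = $12,044.55
Apr 13, 571 sold [LIFO — newest first]: 364 @ $23.00 + 28 @ $22.60 + 179 @ $22.70 = $13,068.10
Apr 16, 463 sold [LIFO — newest first]: 377 @ $24.35 + 86 @ $22.70 = $11,132.15
Total COGS = $12,044.55 + $13,068.10 + $11,132.15 = $36,244.80
Ending inventory: 295 @ $25.50 + 125 @ $22.70 = $10,360.00
Check: goods available $46,604.80 = COGS $36,244.80 + ending $10,360.00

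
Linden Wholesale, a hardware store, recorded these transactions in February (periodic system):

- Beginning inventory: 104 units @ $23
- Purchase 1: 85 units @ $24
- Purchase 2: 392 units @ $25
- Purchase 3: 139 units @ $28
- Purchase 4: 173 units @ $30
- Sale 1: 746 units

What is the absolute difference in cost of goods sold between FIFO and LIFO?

FIFO COGS: 104 @ $23 + 85 @ $24 + 392 @ $25 + 139 @ $28 + 26 @ $30 = $18,904
LIFO COGS: 173 @ $30 + 139 @ $28 + 392 @ $25 + 42 @ $24 = $19,890
Difference = |$18,904 − $19,890| = $986

$986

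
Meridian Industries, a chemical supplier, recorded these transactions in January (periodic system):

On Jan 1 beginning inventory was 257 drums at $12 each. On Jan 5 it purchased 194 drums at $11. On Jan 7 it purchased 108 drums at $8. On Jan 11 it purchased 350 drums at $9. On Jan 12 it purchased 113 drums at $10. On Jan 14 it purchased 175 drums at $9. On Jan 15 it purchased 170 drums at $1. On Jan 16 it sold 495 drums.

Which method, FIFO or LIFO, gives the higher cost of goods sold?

FIFO COGS: 257 @ $12 + 194 @ $11 + 44 @ $8 = $5,570
LIFO COGS: 170 @ $1 + 175 @ $9 + 113 @ $10 + 37 @ $9 = $3,208

FIFO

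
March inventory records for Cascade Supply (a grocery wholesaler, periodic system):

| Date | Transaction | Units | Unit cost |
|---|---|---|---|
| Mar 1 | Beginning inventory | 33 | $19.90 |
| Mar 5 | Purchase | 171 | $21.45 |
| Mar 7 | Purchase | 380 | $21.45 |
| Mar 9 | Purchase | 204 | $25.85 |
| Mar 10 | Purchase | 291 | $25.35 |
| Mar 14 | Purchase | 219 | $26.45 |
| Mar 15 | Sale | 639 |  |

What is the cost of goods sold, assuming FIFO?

Mar 15, 639 sold [FIFO — oldest first]: 33 @ $19.90 + 171 @ $21.45 + 380 @ $21.45 + 55 @ $25.85 = $13,897.40
Ending inventory: 149 @ $25.85 + 291 @ $25.35 + 219 @ $26.45 = $17,021.05
Check: goods available $30,918.45 = COGS $13,897.40 + ending $17,021.05

COGS = $13,897.40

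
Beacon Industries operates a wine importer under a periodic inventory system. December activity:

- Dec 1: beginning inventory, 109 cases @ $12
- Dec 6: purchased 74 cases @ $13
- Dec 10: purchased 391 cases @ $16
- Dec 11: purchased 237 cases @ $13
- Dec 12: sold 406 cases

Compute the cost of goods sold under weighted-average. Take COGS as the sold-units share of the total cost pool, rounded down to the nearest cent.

COGS = $5,810.65

Dec 12, sell 406: 406/811 × $11,607.00 → $5,810.65
Ending inventory (cost pool remaining) = $5,796.35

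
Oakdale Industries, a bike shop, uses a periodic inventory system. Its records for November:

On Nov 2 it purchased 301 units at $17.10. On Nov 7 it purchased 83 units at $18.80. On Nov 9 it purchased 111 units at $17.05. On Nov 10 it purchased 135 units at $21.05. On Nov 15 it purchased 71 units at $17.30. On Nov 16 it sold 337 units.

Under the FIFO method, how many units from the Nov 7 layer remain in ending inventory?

Nov 16, 337 sold [FIFO — oldest first]: 301 @ $17.10 + 36 @ $18.80 = $5,823.90
Ending inventory: 47 @ $18.80 + 111 @ $17.05 + 135 @ $21.05 + 71 @ $17.30 = $6,846.20
Check: goods available $12,670.10 = COGS $5,823.90 + ending $6,846.20

47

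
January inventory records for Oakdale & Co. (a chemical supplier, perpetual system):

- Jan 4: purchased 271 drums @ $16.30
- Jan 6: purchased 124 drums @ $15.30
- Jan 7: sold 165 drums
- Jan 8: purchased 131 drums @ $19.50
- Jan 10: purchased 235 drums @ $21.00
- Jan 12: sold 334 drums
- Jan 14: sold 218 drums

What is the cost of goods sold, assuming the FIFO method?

COGS = $12,880.00

Jan 7, 165 sold [FIFO — oldest first]: 165 @ $16.30 = $2,689.50
Jan 12, 334 sold [FIFO — oldest first]: 106 @ $16.30 + 124 @ $15.30 + 104 @ $19.50 = $5,653.00
Jan 14, 218 sold [FIFO — oldest first]: 27 @ $19.50 + 191 @ $21.00 = $4,537.50
Total COGS = $2,689.50 + $5,653.00 + $4,537.50 = $12,880.00
Ending inventory: 44 @ $21.00 = $924.00
Check: goods available $13,804.00 = COGS $12,880.00 + ending $924.00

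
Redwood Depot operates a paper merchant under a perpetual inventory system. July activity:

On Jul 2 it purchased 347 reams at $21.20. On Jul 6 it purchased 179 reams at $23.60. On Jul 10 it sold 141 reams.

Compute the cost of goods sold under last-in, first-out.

COGS = $3,327.60

Jul 10, 141 sold [LIFO — newest first]: 141 @ $23.60 = $3,327.60
Ending inventory: 347 @ $21.20 + 38 @ $23.60 = $8,253.20
Check: goods available $11,580.80 = COGS $3,327.60 + ending $8,253.20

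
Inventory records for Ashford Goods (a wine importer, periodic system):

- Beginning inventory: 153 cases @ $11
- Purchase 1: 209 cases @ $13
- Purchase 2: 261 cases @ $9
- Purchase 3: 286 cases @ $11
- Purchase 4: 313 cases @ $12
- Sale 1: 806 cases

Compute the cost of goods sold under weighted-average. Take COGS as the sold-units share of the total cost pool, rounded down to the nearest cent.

Sale 1, sell 806: 806/1222 × $13,651.00 → $9,003.85
Ending inventory (cost pool remaining) = $4,647.15

COGS = $9,003.85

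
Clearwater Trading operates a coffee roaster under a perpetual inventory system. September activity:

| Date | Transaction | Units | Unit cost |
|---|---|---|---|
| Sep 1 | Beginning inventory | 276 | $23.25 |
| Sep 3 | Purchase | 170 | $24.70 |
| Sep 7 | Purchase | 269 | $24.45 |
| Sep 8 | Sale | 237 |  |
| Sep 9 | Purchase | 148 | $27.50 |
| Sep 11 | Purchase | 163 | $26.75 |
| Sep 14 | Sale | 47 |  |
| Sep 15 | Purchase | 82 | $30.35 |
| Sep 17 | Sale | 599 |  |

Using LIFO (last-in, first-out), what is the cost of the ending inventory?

Sep 8, 237 sold [LIFO — newest first]: 237 @ $24.45 = $5,794.65
Sep 14, 47 sold [LIFO — newest first]: 47 @ $26.75 = $1,257.25
Sep 17, 599 sold [LIFO — newest first]: 82 @ $30.35 + 116 @ $26.75 + 148 @ $27.50 + 32 @ $24.45 + 170 @ $24.70 + 51 @ $23.25 = $15,828.85
Total COGS = $5,794.65 + $1,257.25 + $15,828.85 = $22,880.75
Ending inventory: 225 @ $23.25 = $5,231.25
Check: goods available $28,112.00 = COGS $22,880.75 + ending $5,231.25

Ending inventory = $5,231.25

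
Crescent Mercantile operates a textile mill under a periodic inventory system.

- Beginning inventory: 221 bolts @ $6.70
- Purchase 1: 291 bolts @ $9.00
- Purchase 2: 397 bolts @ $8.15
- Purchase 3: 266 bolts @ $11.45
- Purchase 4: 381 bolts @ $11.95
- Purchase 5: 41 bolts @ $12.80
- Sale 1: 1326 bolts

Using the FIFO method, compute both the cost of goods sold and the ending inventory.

COGS = $12,185.40; ending inventory = $3,273.30

Sale 1 (1326) [FIFO — oldest first]: 221 @ $6.70 + 291 @ $9.00 + 397 @ $8.15 + 266 @ $11.45 + 151 @ $11.95 = $12,185.40
Ending inventory: 230 @ $11.95 + 41 @ $12.80 = $3,273.30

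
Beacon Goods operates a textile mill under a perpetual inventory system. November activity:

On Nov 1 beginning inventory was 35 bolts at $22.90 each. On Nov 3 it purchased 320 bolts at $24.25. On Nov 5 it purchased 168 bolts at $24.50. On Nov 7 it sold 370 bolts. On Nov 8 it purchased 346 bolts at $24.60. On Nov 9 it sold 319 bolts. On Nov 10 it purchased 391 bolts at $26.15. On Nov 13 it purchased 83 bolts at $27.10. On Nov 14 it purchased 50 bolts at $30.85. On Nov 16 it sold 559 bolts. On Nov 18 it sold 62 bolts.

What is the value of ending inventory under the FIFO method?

Ending inventory = $2,436.80

Nov 7, 370 sold [FIFO — oldest first]: 35 @ $22.90 + 320 @ $24.25 + 15 @ $24.50 = $8,929.00
Nov 9, 319 sold [FIFO — oldest first]: 153 @ $24.50 + 166 @ $24.60 = $7,832.10
Nov 16, 559 sold [FIFO — oldest first]: 180 @ $24.60 + 379 @ $26.15 = $14,338.85
Nov 18, 62 sold [FIFO — oldest first]: 12 @ $26.15 + 50 @ $27.10 = $1,668.80
Total COGS = $8,929.00 + $7,832.10 + $14,338.85 + $1,668.80 = $32,768.75
Ending inventory: 33 @ $27.10 + 50 @ $30.85 = $2,436.80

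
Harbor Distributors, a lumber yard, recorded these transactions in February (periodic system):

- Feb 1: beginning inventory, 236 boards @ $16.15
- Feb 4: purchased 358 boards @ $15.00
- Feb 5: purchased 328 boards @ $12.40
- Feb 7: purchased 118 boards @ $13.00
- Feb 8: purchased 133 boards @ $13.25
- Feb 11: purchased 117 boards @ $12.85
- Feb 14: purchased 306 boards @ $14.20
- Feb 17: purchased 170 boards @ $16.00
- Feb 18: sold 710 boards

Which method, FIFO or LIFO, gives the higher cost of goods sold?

FIFO

FIFO COGS: 236 @ $16.15 + 358 @ $15.00 + 116 @ $12.40 = $10,619.80
LIFO COGS: 170 @ $16.00 + 306 @ $14.20 + 117 @ $12.85 + 117 @ $13.25 = $10,118.90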